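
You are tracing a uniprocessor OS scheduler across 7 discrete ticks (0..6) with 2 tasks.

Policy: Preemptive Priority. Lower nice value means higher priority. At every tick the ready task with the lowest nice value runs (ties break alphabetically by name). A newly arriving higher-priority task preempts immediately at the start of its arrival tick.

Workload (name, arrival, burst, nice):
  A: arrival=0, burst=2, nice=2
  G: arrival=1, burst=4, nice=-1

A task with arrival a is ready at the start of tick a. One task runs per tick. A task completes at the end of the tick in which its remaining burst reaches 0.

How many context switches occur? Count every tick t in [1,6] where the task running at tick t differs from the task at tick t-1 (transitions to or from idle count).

context switches = 3

t=0: ready={A} → run A
t=1: ready={A,G} → run G
t=2: ready={A,G} → run G
t=3: ready={A,G} → run G
t=4: ready={A,G} → run G
t=5: ready={A} → run A
t=6: (idle)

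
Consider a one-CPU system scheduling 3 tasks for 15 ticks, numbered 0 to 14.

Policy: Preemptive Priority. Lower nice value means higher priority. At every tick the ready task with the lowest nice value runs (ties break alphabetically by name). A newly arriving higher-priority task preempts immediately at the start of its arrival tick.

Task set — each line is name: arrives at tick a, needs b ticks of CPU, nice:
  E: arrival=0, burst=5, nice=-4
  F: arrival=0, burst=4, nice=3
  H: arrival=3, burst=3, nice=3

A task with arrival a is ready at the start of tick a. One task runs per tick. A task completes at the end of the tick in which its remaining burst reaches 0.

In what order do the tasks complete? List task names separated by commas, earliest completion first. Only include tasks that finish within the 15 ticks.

completion order = E, F, H

t=0: ready={E,F} → run E
t=1: ready={E,F} → run E
t=2: ready={E,F} → run E
t=3: ready={E,F,H} → run E
t=4: ready={E,F,H} → run E
t=5: ready={F,H} → run F
t=6: ready={F,H} → run F
t=7: ready={F,H} → run F
t=8: ready={F,H} → run F
t=9: ready={H} → run H
t=10: ready={H} → run H
t=11: ready={H} → run H
t=12: (idle)
t=13: (idle)
t=14: (idle)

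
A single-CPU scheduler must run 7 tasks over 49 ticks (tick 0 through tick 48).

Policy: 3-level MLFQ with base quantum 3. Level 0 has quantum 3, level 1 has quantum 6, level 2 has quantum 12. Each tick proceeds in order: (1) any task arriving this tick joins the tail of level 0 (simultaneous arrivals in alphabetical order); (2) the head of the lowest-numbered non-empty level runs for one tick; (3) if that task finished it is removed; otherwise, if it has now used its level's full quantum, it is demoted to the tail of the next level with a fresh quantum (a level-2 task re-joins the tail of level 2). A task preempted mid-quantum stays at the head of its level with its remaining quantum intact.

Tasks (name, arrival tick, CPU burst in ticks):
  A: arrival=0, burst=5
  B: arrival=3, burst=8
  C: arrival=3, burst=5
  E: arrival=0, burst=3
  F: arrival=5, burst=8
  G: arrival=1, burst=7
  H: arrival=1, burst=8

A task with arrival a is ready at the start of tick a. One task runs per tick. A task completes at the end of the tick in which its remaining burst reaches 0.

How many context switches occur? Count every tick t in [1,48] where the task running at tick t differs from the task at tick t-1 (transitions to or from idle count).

context switches = 13

t=0: L0/L1/L2 = AE/-/- → run A
t=1: L0/L1/L2 = AEGH/-/- → run A
t=2: L0/L1/L2 = AEGH/-/- → run A
t=3: L0/L1/L2 = EGHBC/A/- → run E
t=4: L0/L1/L2 = EGHBC/A/- → run E
t=5: L0/L1/L2 = EGHBCF/A/- → run E
t=6: L0/L1/L2 = GHBCF/A/- → run G
t=7: L0/L1/L2 = GHBCF/A/- → run G
t=8: L0/L1/L2 = GHBCF/A/- → run G
t=9: L0/L1/L2 = HBCF/AG/- → run H
t=10: L0/L1/L2 = HBCF/AG/- → run H
t=11: L0/L1/L2 = HBCF/AG/- → run H
t=12: L0/L1/L2 = BCF/AGH/- → run B
t=13: L0/L1/L2 = BCF/AGH/- → run B
t=14: L0/L1/L2 = BCF/AGH/- → run B
t=15: L0/L1/L2 = CF/AGHB/- → run C
t=16: L0/L1/L2 = CF/AGHB/- → run C
t=17: L0/L1/L2 = CF/AGHB/- → run C
t=18: L0/L1/L2 = F/AGHBC/- → run F
t=19: L0/L1/L2 = F/AGHBC/- → run F
t=20: L0/L1/L2 = F/AGHBC/- → run F
t=21: L0/L1/L2 = -/AGHBCF/- → run A
t=22: L0/L1/L2 = -/AGHBCF/- → run A
t=23: L0/L1/L2 = -/GHBCF/- → run G
t=24: L0/L1/L2 = -/GHBCF/- → run G
t=25: L0/L1/L2 = -/GHBCF/- → run G
t=26: L0/L1/L2 = -/GHBCF/- → run G
t=27: L0/L1/L2 = -/HBCF/- → run H
t=28: L0/L1/L2 = -/HBCF/- → run H
t=29: L0/L1/L2 = -/HBCF/- → run H
t=30: L0/L1/L2 = -/HBCF/- → run H
t=31: L0/L1/L2 = -/HBCF/- → run H
t=32: L0/L1/L2 = -/BCF/- → run B
t=33: L0/L1/L2 = -/BCF/- → run B
t=34: L0/L1/L2 = -/BCF/- → run B
t=35: L0/L1/L2 = -/BCF/- → run B
t=36: L0/L1/L2 = -/BCF/- → run B
t=37: L0/L1/L2 = -/CF/- → run C
t=38: L0/L1/L2 = -/CF/- → run C
t=39: L0/L1/L2 = -/F/- → run F
t=40: L0/L1/L2 = -/F/- → run F
t=41: L0/L1/L2 = -/F/- → run F
t=42: L0/L1/L2 = -/F/- → run F
t=43: L0/L1/L2 = -/F/- → run F
t=44: (idle)
t=45: (idle)
t=46: (idle)
t=47: (idle)
t=48: (idle)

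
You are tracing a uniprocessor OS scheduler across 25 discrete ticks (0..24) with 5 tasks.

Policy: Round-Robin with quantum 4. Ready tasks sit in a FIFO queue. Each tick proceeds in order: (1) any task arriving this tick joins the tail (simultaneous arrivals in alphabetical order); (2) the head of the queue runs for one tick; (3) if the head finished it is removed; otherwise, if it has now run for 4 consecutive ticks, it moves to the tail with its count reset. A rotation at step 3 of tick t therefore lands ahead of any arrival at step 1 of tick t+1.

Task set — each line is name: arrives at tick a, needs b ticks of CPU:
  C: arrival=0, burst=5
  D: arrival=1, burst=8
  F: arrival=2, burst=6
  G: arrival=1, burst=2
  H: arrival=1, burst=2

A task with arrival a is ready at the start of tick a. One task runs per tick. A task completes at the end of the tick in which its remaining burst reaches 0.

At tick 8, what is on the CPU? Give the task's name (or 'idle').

running at tick 8 = G

t=0: queue=[C] q_used=0 → run C
t=1: queue=[C,D,G,H] q_used=1 → run C
t=2: queue=[C,D,G,H,F] q_used=2 → run C
t=3: queue=[C,D,G,H,F] q_used=3 → run C
t=4: queue=[D,G,H,F,C] q_used=0 → run D
t=5: queue=[D,G,H,F,C] q_used=1 → run D
t=6: queue=[D,G,H,F,C] q_used=2 → run D
t=7: queue=[D,G,H,F,C] q_used=3 → run D
t=8: queue=[G,H,F,C,D] q_used=0 → run G
t=9: queue=[G,H,F,C,D] q_used=1 → run G
t=10: queue=[H,F,C,D] q_used=0 → run H
t=11: queue=[H,F,C,D] q_used=1 → run H
t=12: queue=[F,C,D] q_used=0 → run F
t=13: queue=[F,C,D] q_used=1 → run F
t=14: queue=[F,C,D] q_used=2 → run F
t=15: queue=[F,C,D] q_used=3 → run F
t=16: queue=[C,D,F] q_used=0 → run C
t=17: queue=[D,F] q_used=0 → run D
t=18: queue=[D,F] q_used=1 → run D
t=19: queue=[D,F] q_used=2 → run D
t=20: queue=[D,F] q_used=3 → run D
t=21: queue=[F] q_used=0 → run F
t=22: queue=[F] q_used=1 → run F
t=23: (idle)
t=24: (idle)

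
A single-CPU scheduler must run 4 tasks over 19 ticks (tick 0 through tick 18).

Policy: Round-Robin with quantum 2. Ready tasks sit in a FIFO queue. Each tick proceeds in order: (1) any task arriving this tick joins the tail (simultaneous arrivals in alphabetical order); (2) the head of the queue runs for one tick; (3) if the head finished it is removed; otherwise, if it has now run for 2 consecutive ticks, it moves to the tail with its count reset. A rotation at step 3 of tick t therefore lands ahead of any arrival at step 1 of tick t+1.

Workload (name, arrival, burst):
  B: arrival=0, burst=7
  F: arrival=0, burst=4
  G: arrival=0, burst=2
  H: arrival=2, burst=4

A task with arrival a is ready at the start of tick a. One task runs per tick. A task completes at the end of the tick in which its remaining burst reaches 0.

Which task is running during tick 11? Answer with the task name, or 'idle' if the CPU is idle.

running at tick 11 = F

t=0: queue=[B,F,G] q_used=0 → run B
t=1: queue=[B,F,G] q_used=1 → run B
t=2: queue=[F,G,B,H] q_used=0 → run F
t=3: queue=[F,G,B,H] q_used=1 → run F
t=4: queue=[G,B,H,F] q_used=0 → run G
t=5: queue=[G,B,H,F] q_used=1 → run G
t=6: queue=[B,H,F] q_used=0 → run B
t=7: queue=[B,H,F] q_used=1 → run B
t=8: queue=[H,F,B] q_used=0 → run H
t=9: queue=[H,F,B] q_used=1 → run H
t=10: queue=[F,B,H] q_used=0 → run F
t=11: queue=[F,B,H] q_used=1 → run F
t=12: queue=[B,H] q_used=0 → run B
t=13: queue=[B,H] q_used=1 → run B
t=14: queue=[H,B] q_used=0 → run H
t=15: queue=[H,B] q_used=1 → run H
t=16: queue=[B] q_used=0 → run B
t=17: (idle)
t=18: (idle)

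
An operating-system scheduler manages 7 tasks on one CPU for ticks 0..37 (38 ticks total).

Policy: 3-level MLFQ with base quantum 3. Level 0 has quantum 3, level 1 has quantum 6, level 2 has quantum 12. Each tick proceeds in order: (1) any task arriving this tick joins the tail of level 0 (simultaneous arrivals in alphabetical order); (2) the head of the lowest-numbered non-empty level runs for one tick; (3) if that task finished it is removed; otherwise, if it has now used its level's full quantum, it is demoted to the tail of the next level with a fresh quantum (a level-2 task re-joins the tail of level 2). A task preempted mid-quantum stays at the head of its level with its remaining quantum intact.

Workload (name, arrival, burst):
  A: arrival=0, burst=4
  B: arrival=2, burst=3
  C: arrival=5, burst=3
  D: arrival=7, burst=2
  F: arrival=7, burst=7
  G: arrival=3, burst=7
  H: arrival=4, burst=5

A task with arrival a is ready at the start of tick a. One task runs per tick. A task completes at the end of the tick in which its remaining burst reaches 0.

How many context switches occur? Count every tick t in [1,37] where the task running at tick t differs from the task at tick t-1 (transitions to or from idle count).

context switches = 11

t=0: L0/L1/L2 = A/-/- → run A
t=1: L0/L1/L2 = A/-/- → run A
t=2: L0/L1/L2 = AB/-/- → run A
t=3: L0/L1/L2 = BG/A/- → run B
t=4: L0/L1/L2 = BGH/A/- → run B
t=5: L0/L1/L2 = BGHC/A/- → run B
t=6: L0/L1/L2 = GHC/A/- → run G
t=7: L0/L1/L2 = GHCDF/A/- → run G
t=8: L0/L1/L2 = GHCDF/A/- → run G
t=9: L0/L1/L2 = HCDF/AG/- → run H
t=10: L0/L1/L2 = HCDF/AG/- → run H
t=11: L0/L1/L2 = HCDF/AG/- → run H
t=12: L0/L1/L2 = CDF/AGH/- → run C
t=13: L0/L1/L2 = CDF/AGH/- → run C
t=14: L0/L1/L2 = CDF/AGH/- → run C
t=15: L0/L1/L2 = DF/AGH/- → run D
t=16: L0/L1/L2 = DF/AGH/- → run D
t=17: L0/L1/L2 = F/AGH/- → run F
t=18: L0/L1/L2 = F/AGH/- → run F
t=19: L0/L1/L2 = F/AGH/- → run F
t=20: L0/L1/L2 = -/AGHF/- → run A
t=21: L0/L1/L2 = -/GHF/- → run G
t=22: L0/L1/L2 = -/GHF/- → run G
t=23: L0/L1/L2 = -/GHF/- → run G
t=24: L0/L1/L2 = -/GHF/- → run G
t=25: L0/L1/L2 = -/HF/- → run H
t=26: L0/L1/L2 = -/HF/- → run H
t=27: L0/L1/L2 = -/F/- → run F
t=28: L0/L1/L2 = -/F/- → run F
t=29: L0/L1/L2 = -/F/- → run F
t=30: L0/L1/L2 = -/F/- → run F
t=31: (idle)
t=32: (idle)
t=33: (idle)
t=34: (idle)
t=35: (idle)
t=36: (idle)
t=37: (idle)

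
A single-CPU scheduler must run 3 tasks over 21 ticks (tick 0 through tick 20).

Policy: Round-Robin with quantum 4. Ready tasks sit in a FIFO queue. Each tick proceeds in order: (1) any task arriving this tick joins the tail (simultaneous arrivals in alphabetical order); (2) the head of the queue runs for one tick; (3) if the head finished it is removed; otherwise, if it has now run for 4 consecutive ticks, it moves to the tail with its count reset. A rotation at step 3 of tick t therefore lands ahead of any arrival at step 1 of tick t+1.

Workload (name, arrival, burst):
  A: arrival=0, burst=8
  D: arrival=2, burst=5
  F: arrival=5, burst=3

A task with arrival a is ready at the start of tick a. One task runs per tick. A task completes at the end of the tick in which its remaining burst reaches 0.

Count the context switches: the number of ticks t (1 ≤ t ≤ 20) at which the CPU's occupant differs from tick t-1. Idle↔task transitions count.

t=0: queue=[A] q_used=0 → run A
t=1: queue=[A] q_used=1 → run A
t=2: queue=[A,D] q_used=2 → run A
t=3: queue=[A,D] q_used=3 → run A
t=4: queue=[D,A] q_used=0 → run D
t=5: queue=[D,A,F] q_used=1 → run D
t=6: queue=[D,A,F] q_used=2 → run D
t=7: queue=[D,A,F] q_used=3 → run D
t=8: queue=[A,F,D] q_used=0 → run A
t=9: queue=[A,F,D] q_used=1 → run A
t=10: queue=[A,F,D] q_used=2 → run A
t=11: queue=[A,F,D] q_used=3 → run A
t=12: queue=[F,D] q_used=0 → run F
t=13: queue=[F,D] q_used=1 → run F
t=14: queue=[F,D] q_used=2 → run F
t=15: queue=[D] q_used=0 → run D
t=16: (idle)
t=17: (idle)
t=18: (idle)
t=19: (idle)
t=20: (idle)

context switches = 5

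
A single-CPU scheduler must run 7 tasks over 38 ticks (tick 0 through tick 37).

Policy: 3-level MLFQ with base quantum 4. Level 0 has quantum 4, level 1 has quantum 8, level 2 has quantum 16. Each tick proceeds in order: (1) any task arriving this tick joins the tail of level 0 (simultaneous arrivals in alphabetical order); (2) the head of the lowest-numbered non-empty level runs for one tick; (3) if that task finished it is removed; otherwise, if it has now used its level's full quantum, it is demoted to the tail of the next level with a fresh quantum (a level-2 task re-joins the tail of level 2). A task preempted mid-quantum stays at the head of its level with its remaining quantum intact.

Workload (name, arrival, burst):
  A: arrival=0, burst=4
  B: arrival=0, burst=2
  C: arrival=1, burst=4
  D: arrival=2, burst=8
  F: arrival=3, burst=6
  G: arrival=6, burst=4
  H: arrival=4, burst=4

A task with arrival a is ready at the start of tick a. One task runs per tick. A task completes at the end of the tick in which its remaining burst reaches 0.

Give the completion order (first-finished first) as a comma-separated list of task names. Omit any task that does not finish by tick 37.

completion order = A, B, C, H, G, D, F

t=0: L0/L1/L2 = AB/-/- → run A
t=1: L0/L1/L2 = ABC/-/- → run A
t=2: L0/L1/L2 = ABCD/-/- → run A
t=3: L0/L1/L2 = ABCDF/-/- → run A
t=4: L0/L1/L2 = BCDFH/-/- → run B
t=5: L0/L1/L2 = BCDFH/-/- → run B
t=6: L0/L1/L2 = CDFHG/-/- → run C
t=7: L0/L1/L2 = CDFHG/-/- → run C
t=8: L0/L1/L2 = CDFHG/-/- → run C
t=9: L0/L1/L2 = CDFHG/-/- → run C
t=10: L0/L1/L2 = DFHG/-/- → run D
t=11: L0/L1/L2 = DFHG/-/- → run D
t=12: L0/L1/L2 = DFHG/-/- → run D
t=13: L0/L1/L2 = DFHG/-/- → run D
t=14: L0/L1/L2 = FHG/D/- → run F
t=15: L0/L1/L2 = FHG/D/- → run F
t=16: L0/L1/L2 = FHG/D/- → run F
t=17: L0/L1/L2 = FHG/D/- → run F
t=18: L0/L1/L2 = HG/DF/- → run H
t=19: L0/L1/L2 = HG/DF/- → run H
t=20: L0/L1/L2 = HG/DF/- → run H
t=21: L0/L1/L2 = HG/DF/- → run H
t=22: L0/L1/L2 = G/DF/- → run G
t=23: L0/L1/L2 = G/DF/- → run G
t=24: L0/L1/L2 = G/DF/- → run G
t=25: L0/L1/L2 = G/DF/- → run G
t=26: L0/L1/L2 = -/DF/- → run D
t=27: L0/L1/L2 = -/DF/- → run D
t=28: L0/L1/L2 = -/DF/- → run D
t=29: L0/L1/L2 = -/DF/- → run D
t=30: L0/L1/L2 = -/F/- → run F
t=31: L0/L1/L2 = -/F/- → run F
t=32: (idle)
t=33: (idle)
t=34: (idle)
t=35: (idle)
t=36: (idle)
t=37: (idle)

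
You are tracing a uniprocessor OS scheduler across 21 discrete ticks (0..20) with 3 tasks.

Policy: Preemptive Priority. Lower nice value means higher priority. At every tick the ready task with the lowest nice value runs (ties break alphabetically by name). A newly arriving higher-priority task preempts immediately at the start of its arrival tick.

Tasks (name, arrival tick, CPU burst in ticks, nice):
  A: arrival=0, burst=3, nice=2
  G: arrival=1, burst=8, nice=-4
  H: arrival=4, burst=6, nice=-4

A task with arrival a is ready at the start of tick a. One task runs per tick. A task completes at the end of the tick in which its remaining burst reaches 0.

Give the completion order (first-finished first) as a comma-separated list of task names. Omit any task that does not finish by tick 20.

t=0: ready={A} → run A
t=1: ready={A,G} → run G
t=2: ready={A,G} → run G
t=3: ready={A,G} → run G
t=4: ready={A,G,H} → run G
t=5: ready={A,G,H} → run G
t=6: ready={A,G,H} → run G
t=7: ready={A,G,H} → run G
t=8: ready={A,G,H} → run G
t=9: ready={A,H} → run H
t=10: ready={A,H} → run H
t=11: ready={A,H} → run H
t=12: ready={A,H} → run H
t=13: ready={A,H} → run H
t=14: ready={A,H} → run H
t=15: ready={A} → run A
t=16: ready={A} → run A
t=17: (idle)
t=18: (idle)
t=19: (idle)
t=20: (idle)

completion order = G, H, A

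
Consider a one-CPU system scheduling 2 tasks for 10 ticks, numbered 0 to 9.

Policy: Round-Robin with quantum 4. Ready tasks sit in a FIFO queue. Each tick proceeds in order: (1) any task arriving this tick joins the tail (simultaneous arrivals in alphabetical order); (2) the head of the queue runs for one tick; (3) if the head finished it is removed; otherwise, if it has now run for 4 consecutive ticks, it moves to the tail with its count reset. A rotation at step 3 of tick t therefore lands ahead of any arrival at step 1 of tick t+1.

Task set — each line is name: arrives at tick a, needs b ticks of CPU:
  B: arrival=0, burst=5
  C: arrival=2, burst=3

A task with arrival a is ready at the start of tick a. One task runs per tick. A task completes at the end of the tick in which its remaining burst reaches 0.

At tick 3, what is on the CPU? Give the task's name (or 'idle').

running at tick 3 = B

t=0: queue=[B] q_used=0 → run B
t=1: queue=[B] q_used=1 → run B
t=2: queue=[B,C] q_used=2 → run B
t=3: queue=[B,C] q_used=3 → run B
t=4: queue=[C,B] q_used=0 → run C
t=5: queue=[C,B] q_used=1 → run C
t=6: queue=[C,B] q_used=2 → run C
t=7: queue=[B] q_used=0 → run B
t=8: (idle)
t=9: (idle)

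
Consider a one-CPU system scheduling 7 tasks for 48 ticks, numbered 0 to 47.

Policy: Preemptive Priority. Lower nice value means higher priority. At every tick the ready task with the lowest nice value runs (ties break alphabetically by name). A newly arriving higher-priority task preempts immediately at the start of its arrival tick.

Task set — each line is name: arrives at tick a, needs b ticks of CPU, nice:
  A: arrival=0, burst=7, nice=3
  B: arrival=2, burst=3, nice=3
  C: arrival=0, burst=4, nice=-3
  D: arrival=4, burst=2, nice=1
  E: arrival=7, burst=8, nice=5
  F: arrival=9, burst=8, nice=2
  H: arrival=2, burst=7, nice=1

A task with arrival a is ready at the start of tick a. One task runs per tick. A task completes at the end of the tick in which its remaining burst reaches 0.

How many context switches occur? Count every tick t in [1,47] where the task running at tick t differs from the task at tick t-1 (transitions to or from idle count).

context switches = 7

t=0: ready={A,C} → run C
t=1: ready={A,C} → run C
t=2: ready={A,B,C,H} → run C
t=3: ready={A,B,C,H} → run C
t=4: ready={A,B,D,H} → run D
t=5: ready={A,B,D,H} → run D
t=6: ready={A,B,H} → run H
t=7: ready={A,B,E,H} → run H
t=8: ready={A,B,E,H} → run H
t=9: ready={A,B,E,F,H} → run H
t=10: ready={A,B,E,F,H} → run H
t=11: ready={A,B,E,F,H} → run H
t=12: ready={A,B,E,F,H} → run H
t=13: ready={A,B,E,F} → run F
t=14: ready={A,B,E,F} → run F
t=15: ready={A,B,E,F} → run F
t=16: ready={A,B,E,F} → run F
t=17: ready={A,B,E,F} → run F
t=18: ready={A,B,E,F} → run F
t=19: ready={A,B,E,F} → run F
t=20: ready={A,B,E,F} → run F
t=21: ready={A,B,E} → run A
t=22: ready={A,B,E} → run A
t=23: ready={A,B,E} → run A
t=24: ready={A,B,E} → run A
t=25: ready={A,B,E} → run A
t=26: ready={A,B,E} → run A
t=27: ready={A,B,E} → run A
t=28: ready={B,E} → run B
t=29: ready={B,E} → run B
t=30: ready={B,E} → run B
t=31: ready={E} → run E
t=32: ready={E} → run E
t=33: ready={E} → run E
t=34: ready={E} → run E
t=35: ready={E} → run E
t=36: ready={E} → run E
t=37: ready={E} → run E
t=38: ready={E} → run E
t=39: (idle)
t=40: (idle)
t=41: (idle)
t=42: (idle)
t=43: (idle)
t=44: (idle)
t=45: (idle)
t=46: (idle)
t=47: (idle)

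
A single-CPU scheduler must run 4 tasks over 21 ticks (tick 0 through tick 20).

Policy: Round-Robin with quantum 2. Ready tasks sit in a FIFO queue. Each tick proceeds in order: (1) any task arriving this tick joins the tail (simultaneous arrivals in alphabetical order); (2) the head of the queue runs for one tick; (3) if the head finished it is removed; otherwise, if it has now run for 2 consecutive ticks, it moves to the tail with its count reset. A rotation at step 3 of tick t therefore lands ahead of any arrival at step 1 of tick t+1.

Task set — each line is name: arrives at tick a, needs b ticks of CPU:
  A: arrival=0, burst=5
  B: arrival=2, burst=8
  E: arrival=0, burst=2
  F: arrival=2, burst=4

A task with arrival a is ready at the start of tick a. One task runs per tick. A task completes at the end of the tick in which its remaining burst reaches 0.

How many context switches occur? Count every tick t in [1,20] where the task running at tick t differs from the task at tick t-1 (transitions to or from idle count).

context switches = 9

t=0: queue=[A,E] q_used=0 → run A
t=1: queue=[A,E] q_used=1 → run A
t=2: queue=[E,A,B,F] q_used=0 → run E
t=3: queue=[E,A,B,F] q_used=1 → run E
t=4: queue=[A,B,F] q_used=0 → run A
t=5: queue=[A,B,F] q_used=1 → run A
t=6: queue=[B,F,A] q_used=0 → run B
t=7: queue=[B,F,A] q_used=1 → run B
t=8: queue=[F,A,B] q_used=0 → run F
t=9: queue=[F,A,B] q_used=1 → run F
t=10: queue=[A,B,F] q_used=0 → run A
t=11: queue=[B,F] q_used=0 → run B
t=12: queue=[B,F] q_used=1 → run B
t=13: queue=[F,B] q_used=0 → run F
t=14: queue=[F,B] q_used=1 → run F
t=15: queue=[B] q_used=0 → run B
t=16: queue=[B] q_used=1 → run B
t=17: queue=[B] q_used=0 → run B
t=18: queue=[B] q_used=1 → run B
t=19: (idle)
t=20: (idle)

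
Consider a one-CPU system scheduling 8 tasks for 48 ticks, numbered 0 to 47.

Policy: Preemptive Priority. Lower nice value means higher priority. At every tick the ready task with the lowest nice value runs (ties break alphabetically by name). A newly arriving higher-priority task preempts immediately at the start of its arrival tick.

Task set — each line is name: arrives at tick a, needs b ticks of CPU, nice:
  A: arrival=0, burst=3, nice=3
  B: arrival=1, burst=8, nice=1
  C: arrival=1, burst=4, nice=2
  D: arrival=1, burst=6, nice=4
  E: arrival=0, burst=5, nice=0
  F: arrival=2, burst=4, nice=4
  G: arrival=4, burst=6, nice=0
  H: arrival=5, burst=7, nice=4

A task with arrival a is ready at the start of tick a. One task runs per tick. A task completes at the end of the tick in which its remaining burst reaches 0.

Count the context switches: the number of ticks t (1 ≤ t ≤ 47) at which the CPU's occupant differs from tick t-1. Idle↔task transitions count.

context switches = 8

t=0: ready={A,E} → run E
t=1: ready={A,B,C,D,E} → run E
t=2: ready={A,B,C,D,E,F} → run E
t=3: ready={A,B,C,D,E,F} → run E
t=4: ready={A,B,C,D,E,F,G} → run E
t=5: ready={A,B,C,D,F,G,H} → run G
t=6: ready={A,B,C,D,F,G,H} → run G
t=7: ready={A,B,C,D,F,G,H} → run G
t=8: ready={A,B,C,D,F,G,H} → run G
t=9: ready={A,B,C,D,F,G,H} → run G
t=10: ready={A,B,C,D,F,G,H} → run G
t=11: ready={A,B,C,D,F,H} → run B
t=12: ready={A,B,C,D,F,H} → run B
t=13: ready={A,B,C,D,F,H} → run B
t=14: ready={A,B,C,D,F,H} → run B
t=15: ready={A,B,C,D,F,H} → run B
t=16: ready={A,B,C,D,F,H} → run B
t=17: ready={A,B,C,D,F,H} → run B
t=18: ready={A,B,C,D,F,H} → run B
t=19: ready={A,C,D,F,H} → run C
t=20: ready={A,C,D,F,H} → run C
t=21: ready={A,C,D,F,H} → run C
t=22: ready={A,C,D,F,H} → run C
t=23: ready={A,D,F,H} → run A
t=24: ready={A,D,F,H} → run A
t=25: ready={A,D,F,H} → run A
t=26: ready={D,F,H} → run D
t=27: ready={D,F,H} → run D
t=28: ready={D,F,H} → run D
t=29: ready={D,F,H} → run D
t=30: ready={D,F,H} → run D
t=31: ready={D,F,H} → run D
t=32: ready={F,H} → run F
t=33: ready={F,H} → run F
t=34: ready={F,H} → run F
t=35: ready={F,H} → run F
t=36: ready={H} → run H
t=37: ready={H} → run H
t=38: ready={H} → run H
t=39: ready={H} → run H
t=40: ready={H} → run H
t=41: ready={H} → run H
t=42: ready={H} → run H
t=43: (idle)
t=44: (idle)
t=45: (idle)
t=46: (idle)
t=47: (idle)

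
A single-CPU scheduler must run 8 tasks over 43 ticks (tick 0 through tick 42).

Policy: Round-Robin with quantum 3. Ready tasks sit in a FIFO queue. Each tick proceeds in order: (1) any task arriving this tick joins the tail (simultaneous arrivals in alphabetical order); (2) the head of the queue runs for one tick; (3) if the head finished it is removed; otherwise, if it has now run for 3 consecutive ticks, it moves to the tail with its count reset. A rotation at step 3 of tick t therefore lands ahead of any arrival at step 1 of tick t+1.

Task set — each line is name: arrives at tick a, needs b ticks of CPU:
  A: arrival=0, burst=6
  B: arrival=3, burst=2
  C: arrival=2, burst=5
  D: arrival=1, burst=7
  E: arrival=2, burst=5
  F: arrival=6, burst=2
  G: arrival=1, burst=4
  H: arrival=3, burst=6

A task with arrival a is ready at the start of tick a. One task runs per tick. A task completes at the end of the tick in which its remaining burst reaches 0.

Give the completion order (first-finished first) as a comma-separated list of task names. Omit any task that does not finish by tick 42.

completion order = A, B, F, G, C, E, H, D

t=0: queue=[A] q_used=0 → run A
t=1: queue=[A,D,G] q_used=1 → run A
t=2: queue=[A,D,G,C,E] q_used=2 → run A
t=3: queue=[D,G,C,E,A,B,H] q_used=0 → run D
t=4: queue=[D,G,C,E,A,B,H] q_used=1 → run D
t=5: queue=[D,G,C,E,A,B,H] q_used=2 → run D
t=6: queue=[G,C,E,A,B,H,D,F] q_used=0 → run G
t=7: queue=[G,C,E,A,B,H,D,F] q_used=1 → run G
t=8: queue=[G,C,E,A,B,H,D,F] q_used=2 → run G
t=9: queue=[C,E,A,B,H,D,F,G] q_used=0 → run C
t=10: queue=[C,E,A,B,H,D,F,G] q_used=1 → run C
t=11: queue=[C,E,A,B,H,D,F,G] q_used=2 → run C
t=12: queue=[E,A,B,H,D,F,G,C] q_used=0 → run E
t=13: queue=[E,A,B,H,D,F,G,C] q_used=1 → run E
t=14: queue=[E,A,B,H,D,F,G,C] q_used=2 → run E
t=15: queue=[A,B,H,D,F,G,C,E] q_used=0 → run A
t=16: queue=[A,B,H,D,F,G,C,E] q_used=1 → run A
t=17: queue=[A,B,H,D,F,G,C,E] q_used=2 → run A
t=18: queue=[B,H,D,F,G,C,E] q_used=0 → run B
t=19: queue=[B,H,D,F,G,C,E] q_used=1 → run B
t=20: queue=[H,D,F,G,C,E] q_used=0 → run H
t=21: queue=[H,D,F,G,C,E] q_used=1 → run H
t=22: queue=[H,D,F,G,C,E] q_used=2 → run H
t=23: queue=[D,F,G,C,E,H] q_used=0 → run D
t=24: queue=[D,F,G,C,E,H] q_used=1 → run D
t=25: queue=[D,F,G,C,E,H] q_used=2 → run D
t=26: queue=[F,G,C,E,H,D] q_used=0 → run F
t=27: queue=[F,G,C,E,H,D] q_used=1 → run F
t=28: queue=[G,C,E,H,D] q_used=0 → run G
t=29: queue=[C,E,H,D] q_used=0 → run C
t=30: queue=[C,E,H,D] q_used=1 → run C
t=31: queue=[E,H,D] q_used=0 → run E
t=32: queue=[E,H,D] q_used=1 → run E
t=33: queue=[H,D] q_used=0 → run H
t=34: queue=[H,D] q_used=1 → run H
t=35: queue=[H,D] q_used=2 → run H
t=36: queue=[D] q_used=0 → run D
t=37: (idle)
t=38: (idle)
t=39: (idle)
t=40: (idle)
t=41: (idle)
t=42: (idle)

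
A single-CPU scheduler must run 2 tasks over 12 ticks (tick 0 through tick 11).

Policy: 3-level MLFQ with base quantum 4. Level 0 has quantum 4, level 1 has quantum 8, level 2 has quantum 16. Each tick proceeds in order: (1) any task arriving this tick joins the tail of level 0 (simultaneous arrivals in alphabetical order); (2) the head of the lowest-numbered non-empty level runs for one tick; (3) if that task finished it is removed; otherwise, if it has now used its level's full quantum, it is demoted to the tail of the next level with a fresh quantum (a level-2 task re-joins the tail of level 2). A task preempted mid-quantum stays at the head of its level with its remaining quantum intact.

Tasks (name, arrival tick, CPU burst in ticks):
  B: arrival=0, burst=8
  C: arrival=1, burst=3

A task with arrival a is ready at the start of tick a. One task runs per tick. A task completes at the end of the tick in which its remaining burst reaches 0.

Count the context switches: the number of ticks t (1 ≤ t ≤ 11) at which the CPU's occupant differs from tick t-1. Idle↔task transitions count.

t=0: L0/L1/L2 = B/-/- → run B
t=1: L0/L1/L2 = BC/-/- → run B
t=2: L0/L1/L2 = BC/-/- → run B
t=3: L0/L1/L2 = BC/-/- → run B
t=4: L0/L1/L2 = C/B/- → run C
t=5: L0/L1/L2 = C/B/- → run C
t=6: L0/L1/L2 = C/B/- → run C
t=7: L0/L1/L2 = -/B/- → run B
t=8: L0/L1/L2 = -/B/- → run B
t=9: L0/L1/L2 = -/B/- → run B
t=10: L0/L1/L2 = -/B/- → run B
t=11: (idle)

context switches = 3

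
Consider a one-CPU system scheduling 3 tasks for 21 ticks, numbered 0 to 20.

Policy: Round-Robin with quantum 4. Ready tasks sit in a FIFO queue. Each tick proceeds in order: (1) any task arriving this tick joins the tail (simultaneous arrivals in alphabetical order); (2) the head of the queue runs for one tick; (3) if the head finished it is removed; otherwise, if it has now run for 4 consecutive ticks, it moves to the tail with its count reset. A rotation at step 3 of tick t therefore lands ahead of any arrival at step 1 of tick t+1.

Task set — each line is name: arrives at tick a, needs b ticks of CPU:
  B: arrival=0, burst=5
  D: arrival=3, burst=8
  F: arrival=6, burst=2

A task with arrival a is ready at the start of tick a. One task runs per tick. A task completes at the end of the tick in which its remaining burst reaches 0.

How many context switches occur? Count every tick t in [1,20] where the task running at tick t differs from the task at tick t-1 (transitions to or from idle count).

context switches = 5

t=0: queue=[B] q_used=0 → run B
t=1: queue=[B] q_used=1 → run B
t=2: queue=[B] q_used=2 → run B
t=3: queue=[B,D] q_used=3 → run B
t=4: queue=[D,B] q_used=0 → run D
t=5: queue=[D,B] q_used=1 → run D
t=6: queue=[D,B,F] q_used=2 → run D
t=7: queue=[D,B,F] q_used=3 → run D
t=8: queue=[B,F,D] q_used=0 → run B
t=9: queue=[F,D] q_used=0 → run F
t=10: queue=[F,D] q_used=1 → run F
t=11: queue=[D] q_used=0 → run D
t=12: queue=[D] q_used=1 → run D
t=13: queue=[D] q_used=2 → run D
t=14: queue=[D] q_used=3 → run D
t=15: (idle)
t=16: (idle)
t=17: (idle)
t=18: (idle)
t=19: (idle)
t=20: (idle)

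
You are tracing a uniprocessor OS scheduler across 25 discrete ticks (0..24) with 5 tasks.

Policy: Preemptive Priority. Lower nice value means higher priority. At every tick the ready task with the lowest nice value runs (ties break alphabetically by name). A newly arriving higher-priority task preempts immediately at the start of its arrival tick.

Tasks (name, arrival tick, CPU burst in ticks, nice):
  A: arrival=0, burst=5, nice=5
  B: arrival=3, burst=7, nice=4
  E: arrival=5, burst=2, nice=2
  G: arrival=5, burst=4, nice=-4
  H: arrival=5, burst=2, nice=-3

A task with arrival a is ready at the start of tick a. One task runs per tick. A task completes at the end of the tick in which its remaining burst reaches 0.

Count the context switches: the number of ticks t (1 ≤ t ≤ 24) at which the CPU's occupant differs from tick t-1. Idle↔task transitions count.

t=0: ready={A} → run A
t=1: ready={A} → run A
t=2: ready={A} → run A
t=3: ready={A,B} → run B
t=4: ready={A,B} → run B
t=5: ready={A,B,E,G,H} → run G
t=6: ready={A,B,E,G,H} → run G
t=7: ready={A,B,E,G,H} → run G
t=8: ready={A,B,E,G,H} → run G
t=9: ready={A,B,E,H} → run H
t=10: ready={A,B,E,H} → run H
t=11: ready={A,B,E} → run E
t=12: ready={A,B,E} → run E
t=13: ready={A,B} → run B
t=14: ready={A,B} → run B
t=15: ready={A,B} → run B
t=16: ready={A,B} → run B
t=17: ready={A,B} → run B
t=18: ready={A} → run A
t=19: ready={A} → run A
t=20: (idle)
t=21: (idle)
t=22: (idle)
t=23: (idle)
t=24: (idle)

context switches = 7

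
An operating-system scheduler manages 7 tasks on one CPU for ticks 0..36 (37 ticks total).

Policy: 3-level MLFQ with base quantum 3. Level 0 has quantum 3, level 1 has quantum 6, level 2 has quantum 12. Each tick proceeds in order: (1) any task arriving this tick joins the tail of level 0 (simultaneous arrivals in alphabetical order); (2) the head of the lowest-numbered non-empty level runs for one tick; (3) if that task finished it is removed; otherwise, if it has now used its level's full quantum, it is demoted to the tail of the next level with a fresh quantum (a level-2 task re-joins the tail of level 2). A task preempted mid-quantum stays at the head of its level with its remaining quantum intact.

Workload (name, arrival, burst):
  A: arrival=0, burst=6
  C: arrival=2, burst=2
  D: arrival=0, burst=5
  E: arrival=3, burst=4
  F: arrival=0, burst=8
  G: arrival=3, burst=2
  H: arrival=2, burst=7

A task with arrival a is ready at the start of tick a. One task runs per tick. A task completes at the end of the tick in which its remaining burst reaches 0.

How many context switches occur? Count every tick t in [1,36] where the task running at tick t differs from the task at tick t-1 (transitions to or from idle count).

t=0: L0/L1/L2 = ADF/-/- → run A
t=1: L0/L1/L2 = ADF/-/- → run A
t=2: L0/L1/L2 = ADFCH/-/- → run A
t=3: L0/L1/L2 = DFCHEG/A/- → run D
t=4: L0/L1/L2 = DFCHEG/A/- → run D
t=5: L0/L1/L2 = DFCHEG/A/- → run D
t=6: L0/L1/L2 = FCHEG/AD/- → run F
t=7: L0/L1/L2 = FCHEG/AD/- → run F
t=8: L0/L1/L2 = FCHEG/AD/- → run F
t=9: L0/L1/L2 = CHEG/ADF/- → run C
t=10: L0/L1/L2 = CHEG/ADF/- → run C
t=11: L0/L1/L2 = HEG/ADF/- → run H
t=12: L0/L1/L2 = HEG/ADF/- → run H
t=13: L0/L1/L2 = HEG/ADF/- → run H
t=14: L0/L1/L2 = EG/ADFH/- → run E
t=15: L0/L1/L2 = EG/ADFH/- → run E
t=16: L0/L1/L2 = EG/ADFH/- → run E
t=17: L0/L1/L2 = G/ADFHE/- → run G
t=18: L0/L1/L2 = G/ADFHE/- → run G
t=19: L0/L1/L2 = -/ADFHE/- → run A
t=20: L0/L1/L2 = -/ADFHE/- → run A
t=21: L0/L1/L2 = -/ADFHE/- → run A
t=22: L0/L1/L2 = -/DFHE/- → run D
t=23: L0/L1/L2 = -/DFHE/- → run D
t=24: L0/L1/L2 = -/FHE/- → run F
t=25: L0/L1/L2 = -/FHE/- → run F
t=26: L0/L1/L2 = -/FHE/- → run F
t=27: L0/L1/L2 = -/FHE/- → run F
t=28: L0/L1/L2 = -/FHE/- → run F
t=29: L0/L1/L2 = -/HE/- → run H
t=30: L0/L1/L2 = -/HE/- → run H
t=31: L0/L1/L2 = -/HE/- → run H
t=32: L0/L1/L2 = -/HE/- → run H
t=33: L0/L1/L2 = -/E/- → run E
t=34: (idle)
t=35: (idle)
t=36: (idle)

context switches = 12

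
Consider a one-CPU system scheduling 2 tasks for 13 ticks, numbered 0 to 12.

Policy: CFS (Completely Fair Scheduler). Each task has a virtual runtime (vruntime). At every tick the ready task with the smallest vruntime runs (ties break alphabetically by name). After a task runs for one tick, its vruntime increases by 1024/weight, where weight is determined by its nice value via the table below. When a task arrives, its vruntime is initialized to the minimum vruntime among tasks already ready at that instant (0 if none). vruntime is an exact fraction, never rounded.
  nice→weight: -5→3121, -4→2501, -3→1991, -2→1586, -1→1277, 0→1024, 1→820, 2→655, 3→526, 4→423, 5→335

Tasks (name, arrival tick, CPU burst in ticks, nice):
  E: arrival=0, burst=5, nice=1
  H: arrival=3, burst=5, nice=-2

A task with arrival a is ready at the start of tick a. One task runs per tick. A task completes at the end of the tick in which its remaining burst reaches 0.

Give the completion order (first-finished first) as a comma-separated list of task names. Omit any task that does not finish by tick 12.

completion order = E, H

t=0: vr[E=0] → run E
t=1: vr[E=256/205] → run E
t=2: vr[E=512/205] → run E
t=3: vr[E=768/205 H=768/205] → run E
t=4: vr[E=1024/205 H=768/205] → run H
t=5: vr[E=1024/205 H=713984/162565] → run H
t=6: vr[E=1024/205 H=818944/162565] → run E
t=7: vr[H=818944/162565] → run H
t=8: vr[H=923904/162565] → run H
t=9: vr[H=1028864/162565] → run H
t=10: (idle)
t=11: (idle)
t=12: (idle)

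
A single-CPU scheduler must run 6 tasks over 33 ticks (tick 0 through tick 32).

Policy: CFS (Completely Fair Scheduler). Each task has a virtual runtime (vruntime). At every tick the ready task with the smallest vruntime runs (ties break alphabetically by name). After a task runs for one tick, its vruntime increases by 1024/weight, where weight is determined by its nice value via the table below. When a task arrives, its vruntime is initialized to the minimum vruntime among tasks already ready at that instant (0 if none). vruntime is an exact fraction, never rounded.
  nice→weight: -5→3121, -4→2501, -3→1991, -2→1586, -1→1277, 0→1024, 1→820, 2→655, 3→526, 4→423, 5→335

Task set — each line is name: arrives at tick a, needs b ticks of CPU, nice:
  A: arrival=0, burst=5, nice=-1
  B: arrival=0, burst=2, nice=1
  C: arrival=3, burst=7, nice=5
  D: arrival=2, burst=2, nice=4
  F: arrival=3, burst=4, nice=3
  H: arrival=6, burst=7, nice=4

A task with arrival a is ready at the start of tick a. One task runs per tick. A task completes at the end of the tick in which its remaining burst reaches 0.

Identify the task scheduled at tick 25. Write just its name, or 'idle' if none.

running at tick 25 = C

t=0: vr[A=0 B=0] → run A
t=1: vr[A=1024/1277 B=0] → run B
t=2: vr[A=1024/1277 B=256/205 D=1024/1277] → run A
t=3: vr[A=2048/1277 B=256/205 C=1024/1277 D=1024/1277 F=1024/1277] → run C
t=4: vr[A=2048/1277 B=256/205 C=1650688/427795 D=1024/1277 F=1024/1277] → run D
t=5: vr[A=2048/1277 B=256/205 C=1650688/427795 D=1740800/540171 F=1024/1277] → run F
t=6: vr[A=2048/1277 B=256/205 C=1650688/427795 D=1740800/540171 F=923136/335851 H=256/205] → run B
t=7: vr[A=2048/1277 C=1650688/427795 D=1740800/540171 F=923136/335851 H=256/205] → run H
t=8: vr[A=2048/1277 C=1650688/427795 D=1740800/540171 F=923136/335851 H=318208/86715] → run A
t=9: vr[A=3072/1277 C=1650688/427795 D=1740800/540171 F=923136/335851 H=318208/86715] → run A
t=10: vr[A=4096/1277 C=1650688/427795 D=1740800/540171 F=923136/335851 H=318208/86715] → run F
t=11: vr[A=4096/1277 C=1650688/427795 D=1740800/540171 F=1576960/335851 H=318208/86715] → run A
t=12: vr[C=1650688/427795 D=1740800/540171 F=1576960/335851 H=318208/86715] → run D
t=13: vr[C=1650688/427795 F=1576960/335851 H=318208/86715] → run H
t=14: vr[C=1650688/427795 F=1576960/335851 H=528128/86715] → run C
t=15: vr[C=2958336/427795 F=1576960/335851 H=528128/86715] → run F
t=16: vr[C=2958336/427795 F=2230784/335851 H=528128/86715] → run H
t=17: vr[C=2958336/427795 F=2230784/335851 H=246016/28905] → run F
t=18: vr[C=2958336/427795 H=246016/28905] → run C
t=19: vr[C=4265984/427795 H=246016/28905] → run H
t=20: vr[C=4265984/427795 H=947968/86715] → run C
t=21: vr[C=5573632/427795 H=947968/86715] → run H
t=22: vr[C=5573632/427795 H=1157888/86715] → run C
t=23: vr[C=1376256/85559 H=1157888/86715] → run H
t=24: vr[C=1376256/85559 H=455936/28905] → run H
t=25: vr[C=1376256/85559] → run C
t=26: vr[C=8188928/427795] → run C
t=27: (idle)
t=28: (idle)
t=29: (idle)
t=30: (idle)
t=31: (idle)
t=32: (idle)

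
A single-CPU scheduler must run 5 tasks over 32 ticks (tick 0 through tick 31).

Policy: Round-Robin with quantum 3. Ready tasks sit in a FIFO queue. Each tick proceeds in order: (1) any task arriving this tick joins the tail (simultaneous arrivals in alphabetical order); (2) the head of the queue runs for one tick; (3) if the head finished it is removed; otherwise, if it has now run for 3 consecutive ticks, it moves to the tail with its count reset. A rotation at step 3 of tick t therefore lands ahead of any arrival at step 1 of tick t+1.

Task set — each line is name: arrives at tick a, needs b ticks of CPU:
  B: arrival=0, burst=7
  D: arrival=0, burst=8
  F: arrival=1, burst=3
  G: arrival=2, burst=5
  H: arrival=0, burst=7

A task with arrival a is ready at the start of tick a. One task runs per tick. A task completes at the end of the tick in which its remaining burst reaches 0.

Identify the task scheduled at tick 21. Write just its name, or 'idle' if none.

running at tick 21 = H

t=0: queue=[B,D,H] q_used=0 → run B
t=1: queue=[B,D,H,F] q_used=1 → run B
t=2: queue=[B,D,H,F,G] q_used=2 → run B
t=3: queue=[D,H,F,G,B] q_used=0 → run D
t=4: queue=[D,H,F,G,B] q_used=1 → run D
t=5: queue=[D,H,F,G,B] q_used=2 → run D
t=6: queue=[H,F,G,B,D] q_used=0 → run H
t=7: queue=[H,F,G,B,D] q_used=1 → run H
t=8: queue=[H,F,G,B,D] q_used=2 → run H
t=9: queue=[F,G,B,D,H] q_used=0 → run F
t=10: queue=[F,G,B,D,H] q_used=1 → run F
t=11: queue=[F,G,B,D,H] q_used=2 → run F
t=12: queue=[G,B,D,H] q_used=0 → run G
t=13: queue=[G,B,D,H] q_used=1 → run G
t=14: queue=[G,B,D,H] q_used=2 → run G
t=15: queue=[B,D,H,G] q_used=0 → run B
t=16: queue=[B,D,H,G] q_used=1 → run B
t=17: queue=[B,D,H,G] q_used=2 → run B
t=18: queue=[D,H,G,B] q_used=0 → run D
t=19: queue=[D,H,G,B] q_used=1 → run D
t=20: queue=[D,H,G,B] q_used=2 → run D
t=21: queue=[H,G,B,D] q_used=0 → run H
t=22: queue=[H,G,B,D] q_used=1 → run H
t=23: queue=[H,G,B,D] q_used=2 → run H
t=24: queue=[G,B,D,H] q_used=0 → run G
t=25: queue=[G,B,D,H] q_used=1 → run G
t=26: queue=[B,D,H] q_used=0 → run B
t=27: queue=[D,H] q_used=0 → run D
t=28: queue=[D,H] q_used=1 → run D
t=29: queue=[H] q_used=0 → run H
t=30: (idle)
t=31: (idle)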